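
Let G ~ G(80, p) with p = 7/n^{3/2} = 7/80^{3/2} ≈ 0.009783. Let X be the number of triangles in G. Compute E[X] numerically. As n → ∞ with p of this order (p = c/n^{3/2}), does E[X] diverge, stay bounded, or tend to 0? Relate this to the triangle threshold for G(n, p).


Number of potential triangles: C(80, 3) = 82160.
Each occurs with probability p³ ≈ (0.009783)³ ≈ 9.362443e-07.
By linearity: E[X] = C(80, 3)·p³ ≈ 82160 · 9.362443e-07 ≈ 0.0769.
Since α = 3/2 > 1, p = c/n^{3/2} = o(1/n) is below the triangle threshold p ~ 1/n. Asymptotically E[X] ~ (c³/6)·n^{3(1−α)} = (7³/6)·n^{-1.5} → 0, so by Markov's inequality G has no triangles w.h.p.

E[X] ≈ 0.0769; in regime p = Θ(1/n^{3/2}) E[X] tends to 0 (below the triangle threshold p ~ 1/n).


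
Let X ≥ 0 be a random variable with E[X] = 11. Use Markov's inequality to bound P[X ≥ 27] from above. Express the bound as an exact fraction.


μ = E[X] = 11, a = 27.
Markov: P[X ≥ 27] ≤ μ/a = (11)/27 = 11/27.
Numerically: ≈ 0.407407.
(Since a = 27 > μ = 11.000000, the bound 11/27 is < 1 and informative.)

P[X ≥ 27] ≤ 11/27 ≈ 0.407407.


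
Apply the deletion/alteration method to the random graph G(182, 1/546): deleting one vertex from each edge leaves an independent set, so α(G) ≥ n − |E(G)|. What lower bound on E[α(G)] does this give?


E[|E(G)|] = C(182, 2)·p = 16471 · (1/546) = 181/6.
E[α(G)] ≥ n − E[|E(G)|] = 182 − 181/6 = 911/6.
Numerically: ≈ 151.83333.
(This is only a lower bound; the true E[α(G)] may be larger.)

E[α(G)] ≥ 911/6 ≈ 151.83333.


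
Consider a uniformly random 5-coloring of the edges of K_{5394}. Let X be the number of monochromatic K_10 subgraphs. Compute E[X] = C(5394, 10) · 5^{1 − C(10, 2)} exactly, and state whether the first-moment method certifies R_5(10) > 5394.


E[X] = C(5394, 10) · 5^{1 − 45} = 5697982524930156243149785372878 · 5^{−44} = 5697982524930156243149785372878/5684341886080801486968994140625.
As a reduced fraction: E[X] = 5697982524930156243149785372878/5684341886080801486968994140625 ≈ 1.0024.
Is E[X] < 1? NO.
Since E[X] ≥ 1, the first-moment bound is inconclusive at n = 5394; it does NOT by itself certify R_5(10) > 5394.

E[X] = 5697982524930156243149785372878/5684341886080801486968994140625 ≈ 1.0024; E[X] ≥ 1; first-moment method inconclusive here.


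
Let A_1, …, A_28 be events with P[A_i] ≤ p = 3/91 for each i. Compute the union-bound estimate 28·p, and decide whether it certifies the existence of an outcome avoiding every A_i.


Union bound: P[∪_{i=1}^{28} A_i] ≤ Σ_i P[A_i] ≤ 28·p = 28·(3/91) = 12/13.
Numerically: 12/13 ≈ 0.9231.
Is 12/13 < 1? YES.
Since P[∪ A_i] ≤ 12/13 < 1, the complement has P[∩ A_i^c] ≥ 1 − 12/13 = 1/13 > 0, so some outcome avoids every A_i.

28·p = 12/13 ≈ 0.9231; existence CERTIFIED by the union bound.


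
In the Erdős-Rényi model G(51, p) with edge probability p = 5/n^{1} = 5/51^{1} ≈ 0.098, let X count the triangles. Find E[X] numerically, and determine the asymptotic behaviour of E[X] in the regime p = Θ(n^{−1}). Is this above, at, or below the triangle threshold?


Number of potential triangles: C(51, 3) = 20825.
Each occurs with probability p³ ≈ (0.098)³ ≈ 9.42322e-04.
By linearity: E[X] = C(51, 3)·p³ ≈ 20825 · 9.42322e-04 ≈ 19.624.
Here α = 1, so p = 5/n is exactly at the triangle threshold p ~ 1/n. Asymptotically E[X] → c³/6 = 5³/6 = 125/6 ≈ 20.833, a bounded constant. In this regime the triangle count is asymptotically Poisson(c³/6).

E[X] ≈ 19.624; in regime p = Θ(1/n^{1}) E[X] stays bounded (at the triangle threshold p ~ 1/n).


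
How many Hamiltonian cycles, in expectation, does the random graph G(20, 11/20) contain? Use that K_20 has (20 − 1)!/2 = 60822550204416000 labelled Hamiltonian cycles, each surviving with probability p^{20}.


K_20 has (20 − 1)!/2 = 60822550204416000 labelled Hamiltonian cycles.
For each such Hamiltonian cycle H, let X_H = 1 if all 20 edges of H are present in G. Then P[X_H = 1] = p^{20} = (11/20)^{20} = 672749994932560009201/104857600000000000000000000.
By linearity of expectation: E[X] = Σ_H E[X_H] = 60822550204416000 · p^{20} = 60822550204416000 · 672749994932560009201/104857600000000000000000000 = 9989836509230039246035759128621/25600000000000000000.
Numerically: E[X] ≈ 3.90228e+11.

E[X] = 60822550204416000 · (11/20)^{20} = 9989836509230039246035759128621/25600000000000000000 ≈ 3.90228e+11.


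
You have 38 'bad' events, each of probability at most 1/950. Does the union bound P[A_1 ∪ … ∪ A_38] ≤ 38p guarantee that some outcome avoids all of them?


Union bound: P[∪_{i=1}^{38} A_i] ≤ Σ_i P[A_i] ≤ 38·p = 38·(1/950) = 1/25.
Numerically: 1/25 ≈ 0.040000.
Is 1/25 < 1? YES.
Since P[∪ A_i] ≤ 1/25 < 1, the complement has P[∩ A_i^c] ≥ 1 − 1/25 = 24/25 > 0, so some outcome avoids every A_i.

38·p = 1/25 ≈ 0.040000; existence CERTIFIED by the union bound.


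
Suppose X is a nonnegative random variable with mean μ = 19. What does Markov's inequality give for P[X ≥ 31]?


μ = E[X] = 19, a = 31.
Markov: P[X ≥ 31] ≤ μ/a = (19)/31 = 19/31.
Numerically: ≈ 0.6129.
(Since a = 31 > μ = 19.0000, the bound 19/31 is < 1 and informative.)

P[X ≥ 31] ≤ 19/31 ≈ 0.6129.


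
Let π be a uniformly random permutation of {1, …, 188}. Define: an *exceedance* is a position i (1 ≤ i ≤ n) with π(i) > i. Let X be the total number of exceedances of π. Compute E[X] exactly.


Write X = Σ_{i=1}^{188} X_i, where X_i = 1_{π(i) > i}.
For each fixed i, π(i) is uniform over {1, …, 188} (marginal of a uniform permutation), so P[π(i) > i] = (n − i)/n. Summing: Σ_{i=1}^{188} (n − i)/n = (0 + 1 + … + 187)/188 = 188(188 − 1)/(2·188) = (188 − 1)/2.
Hence E[X] = Σ_{i=1}^{188} (188 − i)/188 = 187/2 ≈ 93.5000.

E[X] = 187/2 = 93.5000.


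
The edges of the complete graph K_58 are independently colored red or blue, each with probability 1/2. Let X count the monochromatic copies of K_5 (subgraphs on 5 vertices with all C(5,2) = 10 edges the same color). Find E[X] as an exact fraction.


Let X = Σ_S X_S over the C(58, 5) = 4582116 subsets S of size 5, where X_S = 1 if the K_5 on S is monochromatic.
For a fixed S, the K_5 on S has C(5, 2) = 10 edges. P[all 10 edges red] = (1/2)^10, and likewise for blue, so P[monochromatic] = 2·(1/2)^10 = 2^{1 − 10} = 1/512.
Summing: E[X] = C(58, 5) · 2^{1 − 10} = 4582116 · 1/512 = 1145529/128.
Numerically: E[X] ≈ 8949.445.

E[X] = C(58,5)·2^(1−C(5,2)) = 1145529/128 ≈ 8949.445.


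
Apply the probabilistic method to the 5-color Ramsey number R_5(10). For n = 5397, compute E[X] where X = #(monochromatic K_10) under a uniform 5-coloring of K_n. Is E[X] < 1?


E[X] = C(5397, 10) · 5^{1 − 45} = 5729779230003226281244520755596 · 5^{−44} = 5729779230003226281244520755596/5684341886080801486968994140625.
As a reduced fraction: E[X] = 5729779230003226281244520755596/5684341886080801486968994140625 ≈ 1.00799.
Is E[X] < 1? NO.
Since E[X] ≥ 1, the first-moment bound is inconclusive at n = 5397; it does NOT by itself certify R_5(10) > 5397.

E[X] = 5729779230003226281244520755596/5684341886080801486968994140625 ≈ 1.00799; E[X] ≥ 1; first-moment method inconclusive here.


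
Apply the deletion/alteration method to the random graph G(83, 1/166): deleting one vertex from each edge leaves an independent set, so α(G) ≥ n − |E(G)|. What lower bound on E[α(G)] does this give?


E[|E(G)|] = C(83, 2)·p = 3403 · (1/166) = 41/2.
E[α(G)] ≥ n − E[|E(G)|] = 83 − 41/2 = 125/2.
Numerically: ≈ 62.500.
(This is only a lower bound; the true E[α(G)] may be larger.)

E[α(G)] ≥ 125/2 ≈ 62.500.


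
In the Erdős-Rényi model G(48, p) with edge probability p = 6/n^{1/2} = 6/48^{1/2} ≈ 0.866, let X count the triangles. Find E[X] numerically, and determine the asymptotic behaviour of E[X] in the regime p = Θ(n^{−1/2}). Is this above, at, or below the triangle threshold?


Number of potential triangles: C(48, 3) = 17296.
Each occurs with probability p³ ≈ (0.866)³ ≈ 6.495191e-01.
By linearity: E[X] = C(48, 3)·p³ ≈ 17296 · 6.495191e-01 ≈ 11234.0815.
Since α = 1/2 < 1, p = c/n^{1/2} ≫ 1/n is above the triangle threshold p ~ 1/n. Asymptotically E[X] ~ (c³/6)·n^{3(1−α)} = (6³/6)·n^{1.5} → ∞; triangles are abundant w.h.p.

E[X] ≈ 11234.0815; in regime p = Θ(1/n^{1/2}) E[X] diverges (above the triangle threshold p ~ 1/n).


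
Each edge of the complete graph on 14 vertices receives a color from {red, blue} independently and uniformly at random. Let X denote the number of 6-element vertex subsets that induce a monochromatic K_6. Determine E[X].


Let X = Σ_S X_S over the C(14, 6) = 3003 subsets S of size 6, where X_S = 1 if the K_6 on S is monochromatic.
For a fixed S, the K_6 on S has C(6, 2) = 15 edges. P[all 15 edges red] = (1/2)^15, and likewise for blue, so P[monochromatic] = 2·(1/2)^15 = 2^{1 − 15} = 1/16384.
By linearity: E[X] = C(14, 6) · 2^{1 − 15} = 3003 · 1/16384 = 3003/16384.
Numerically: E[X] ≈ 0.183289.

E[X] = C(14,6)·2^(1−C(6,2)) = 3003/16384 ≈ 0.183289.


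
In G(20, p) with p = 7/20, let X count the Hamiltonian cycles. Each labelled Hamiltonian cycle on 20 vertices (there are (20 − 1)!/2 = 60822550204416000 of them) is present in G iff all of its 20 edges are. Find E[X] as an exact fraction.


K_20 has (20 − 1)!/2 = 60822550204416000 labelled Hamiltonian cycles.
For each such Hamiltonian cycle H, let X_H = 1 if all 20 edges of H are present in G. Then P[X_H = 1] = p^{20} = (7/20)^{20} = 79792266297612001/104857600000000000000000000.
By linearity: E[X] = Σ_H E[X_H] = 60822550204416000 · p^{20} = 60822550204416000 · 79792266297612001/104857600000000000000000000 = 1184855742873690605203907421/25600000000000000000.
Numerically: E[X] ≈ 4.62834e+07.

E[X] = 60822550204416000 · (7/20)^{20} = 1184855742873690605203907421/25600000000000000000 ≈ 4.62834e+07.


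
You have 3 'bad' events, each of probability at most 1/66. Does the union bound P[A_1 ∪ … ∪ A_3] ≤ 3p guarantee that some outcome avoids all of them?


Union bound: P[∪_{i=1}^{3} A_i] ≤ Σ_i P[A_i] ≤ 3·p = 3·(1/66) = 1/22.
Numerically: 1/22 ≈ 0.045.
Is 1/22 < 1? YES.
Since P[∪ A_i] ≤ 1/22 < 1, the complement has P[∩ A_i^c] ≥ 1 − 1/22 = 21/22 > 0, so some outcome avoids every A_i.

3·p = 1/22 ≈ 0.045; existence CERTIFIED by the union bound.


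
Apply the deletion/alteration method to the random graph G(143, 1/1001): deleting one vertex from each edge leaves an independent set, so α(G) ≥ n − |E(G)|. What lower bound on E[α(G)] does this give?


E[|E(G)|] = C(143, 2)·p = 10153 · (1/1001) = 71/7.
E[α(G)] ≥ n − E[|E(G)|] = 143 − 71/7 = 930/7.
Numerically: ≈ 132.857143.
(This is only a lower bound; the true E[α(G)] may be larger.)

E[α(G)] ≥ 930/7 ≈ 132.857143.


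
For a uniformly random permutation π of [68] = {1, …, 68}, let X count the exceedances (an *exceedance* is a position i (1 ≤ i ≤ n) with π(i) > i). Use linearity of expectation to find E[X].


Write X = Σ_{i=1}^{68} X_i, where X_i = 1_{π(i) > i}.
For each fixed i, π(i) is uniform over {1, …, 68} (marginal of a uniform permutation), so P[π(i) > i] = (n − i)/n. Summing: Σ_{i=1}^{68} (n − i)/n = (0 + 1 + … + 67)/68 = 68(68 − 1)/(2·68) = (68 − 1)/2.
Hence E[X] = Σ_{i=1}^{68} (68 − i)/68 = 67/2 ≈ 33.500000.

E[X] = 67/2 = 33.500000.


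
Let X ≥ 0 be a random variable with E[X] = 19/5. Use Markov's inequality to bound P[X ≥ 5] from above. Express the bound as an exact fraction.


μ = E[X] = 19/5, a = 5.
Markov: P[X ≥ 5] ≤ μ/a = (19/5)/5 = 19/25.
Numerically: ≈ 0.7600.
(Since a = 5 > μ = 3.8000, the bound 19/25 is < 1 and informative.)

P[X ≥ 5] ≤ 19/25 ≈ 0.7600.


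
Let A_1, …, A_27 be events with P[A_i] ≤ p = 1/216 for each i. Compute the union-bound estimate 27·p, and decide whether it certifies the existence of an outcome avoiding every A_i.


Union bound: P[∪_{i=1}^{27} A_i] ≤ Σ_i P[A_i] ≤ 27·p = 27·(1/216) = 1/8.
Numerically: 1/8 ≈ 0.12500.
Is 1/8 < 1? YES.
Since P[∪ A_i] ≤ 1/8 < 1, the complement has P[∩ A_i^c] ≥ 1 − 1/8 = 7/8 > 0, so some outcome avoids every A_i.

27·p = 1/8 ≈ 0.12500; existence CERTIFIED by the union bound.


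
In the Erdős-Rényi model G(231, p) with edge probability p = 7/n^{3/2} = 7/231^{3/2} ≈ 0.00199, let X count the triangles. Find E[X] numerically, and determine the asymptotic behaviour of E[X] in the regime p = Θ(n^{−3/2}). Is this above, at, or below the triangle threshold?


Number of potential triangles: C(231, 3) = 2027795.
Each occurs with probability p³ ≈ (0.00199)³ ≈ 7.92575e-09.
By linearity: E[X] = C(231, 3)·p³ ≈ 2027795 · 7.92575e-09 ≈ 0.016.
Since α = 3/2 > 1, p = c/n^{3/2} = o(1/n) is below the triangle threshold p ~ 1/n. Asymptotically E[X] ~ (c³/6)·n^{3(1−α)} = (7³/6)·n^{-1.5} → 0, so by Markov's inequality G has no triangles w.h.p.

E[X] ≈ 0.016; in regime p = Θ(1/n^{3/2}) E[X] tends to 0 (below the triangle threshold p ~ 1/n).


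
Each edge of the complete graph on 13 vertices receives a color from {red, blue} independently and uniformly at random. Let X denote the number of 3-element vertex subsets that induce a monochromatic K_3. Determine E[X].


Let X = Σ_S X_S over the C(13, 3) = 286 subsets S of size 3, where X_S = 1 if the K_3 on S is monochromatic.
For a fixed S, the K_3 on S has C(3, 2) = 3 edges. P[all 3 edges red] = (1/2)^3, and likewise for blue, so P[monochromatic] = 2·(1/2)^3 = 2^{1 − 3} = 1/4.
Summing: E[X] = C(13, 3) · 2^{1 − 3} = 286 · 1/4 = 143/2.
Numerically: E[X] ≈ 71.500000.

E[X] = C(13,3)·2^(1−C(3,2)) = 143/2 ≈ 71.500000.


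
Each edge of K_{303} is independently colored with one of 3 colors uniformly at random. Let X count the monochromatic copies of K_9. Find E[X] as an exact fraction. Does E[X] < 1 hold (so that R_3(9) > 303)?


E[X] = C(303, 9) · 3^{1 − 36} = 52617706925494425 · 3^{−35} = 52617706925494425/50031545098999707.
As a reduced fraction: E[X] = 17539235641831475/16677181699666569 ≈ 1.051691.
Is E[X] < 1? NO.
Since E[X] ≥ 1, the first-moment bound is inconclusive at n = 303; it does NOT by itself certify R_3(9) > 303.

E[X] = 17539235641831475/16677181699666569 ≈ 1.051691; E[X] ≥ 1; first-moment method inconclusive here.


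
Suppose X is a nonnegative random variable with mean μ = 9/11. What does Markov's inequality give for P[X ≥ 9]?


μ = E[X] = 9/11, a = 9.
Markov: P[X ≥ 9] ≤ μ/a = (9/11)/9 = 1/11.
Numerically: ≈ 0.09091.
(Since a = 9 > μ = 0.81818, the bound 1/11 is < 1 and informative.)

P[X ≥ 9] ≤ 1/11 ≈ 0.09091.


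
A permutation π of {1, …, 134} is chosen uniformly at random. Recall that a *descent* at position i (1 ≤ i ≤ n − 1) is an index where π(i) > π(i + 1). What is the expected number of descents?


Write X = Σ X_I over i = 1, …, 133, with X_I the indicator of one descent.
There are 133 indicators.
For each fixed i, the pair (π(i), π(i+1)) is a uniformly random ordered pair of distinct values from {1, …, 134}; by symmetry P[π(i) > π(i+1)] = 1/2.
By linearity: E[X] = 133 · (1/2) = (134 − 1) · (1/2) = 133/2 ≈ 66.500000.

E[X] = 133/2 = 66.500000.


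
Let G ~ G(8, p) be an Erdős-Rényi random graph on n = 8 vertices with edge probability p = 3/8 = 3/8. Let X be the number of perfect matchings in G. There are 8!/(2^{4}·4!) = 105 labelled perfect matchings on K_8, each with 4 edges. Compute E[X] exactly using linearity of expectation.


K_8 has 8!/(2^{4}·4!) = 105 labelled perfect matchings.
For each such perfect matching H, let X_H = 1 if all 4 edges of H are present in G. Then P[X_H = 1] = p^{4} = (3/8)^{4} = 81/4096.
By linearity: E[X] = Σ_H E[X_H] = 105 · p^{4} = 105 · 81/4096 = 8505/4096.
Numerically: E[X] ≈ 2.07642.

E[X] = 105 · (3/8)^{4} = 8505/4096 ≈ 2.07642.


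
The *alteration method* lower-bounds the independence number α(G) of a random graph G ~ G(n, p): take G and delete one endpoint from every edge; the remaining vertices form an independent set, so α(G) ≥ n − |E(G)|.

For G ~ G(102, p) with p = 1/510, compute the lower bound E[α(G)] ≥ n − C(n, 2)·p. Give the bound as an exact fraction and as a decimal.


E[|E(G)|] = C(102, 2)·p = 5151 · (1/510) = 101/10.
E[α(G)] ≥ n − E[|E(G)|] = 102 − 101/10 = 919/10.
Numerically: ≈ 91.90000.
(This is only a lower bound; the true E[α(G)] may be larger.)

E[α(G)] ≥ 919/10 ≈ 91.90000.


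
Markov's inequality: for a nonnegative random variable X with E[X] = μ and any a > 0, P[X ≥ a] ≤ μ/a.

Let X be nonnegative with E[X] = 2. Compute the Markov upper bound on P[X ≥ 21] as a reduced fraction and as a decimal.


μ = E[X] = 2, a = 21.
Markov: P[X ≥ 21] ≤ μ/a = (2)/21 = 2/21.
Numerically: ≈ 0.0952.
(Since a = 21 > μ = 2.0000, the bound 2/21 is < 1 and informative.)

P[X ≥ 21] ≤ 2/21 ≈ 0.0952.


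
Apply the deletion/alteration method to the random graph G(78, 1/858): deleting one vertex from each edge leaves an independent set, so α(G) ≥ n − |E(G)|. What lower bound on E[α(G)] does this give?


E[|E(G)|] = C(78, 2)·p = 3003 · (1/858) = 7/2.
E[α(G)] ≥ n − E[|E(G)|] = 78 − 7/2 = 149/2.
Numerically: ≈ 74.500000.
(This is only a lower bound; the true E[α(G)] may be larger.)

E[α(G)] ≥ 149/2 ≈ 74.500000.


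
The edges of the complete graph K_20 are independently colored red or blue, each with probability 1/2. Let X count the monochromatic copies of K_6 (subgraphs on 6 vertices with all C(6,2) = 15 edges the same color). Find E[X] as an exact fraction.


Let X = Σ_S X_S over the C(20, 6) = 38760 subsets S of size 6, where X_S = 1 if the K_6 on S is monochromatic.
For a fixed S, the K_6 on S has C(6, 2) = 15 edges. P[all 15 edges red] = (1/2)^15, and likewise for blue, so P[monochromatic] = 2·(1/2)^15 = 2^{1 − 15} = 1/16384.
By linearity: E[X] = C(20, 6) · 2^{1 − 15} = 38760 · 1/16384 = 4845/2048.
Numerically: E[X] ≈ 2.366.

E[X] = C(20,6)·2^(1−C(6,2)) = 4845/2048 ≈ 2.366.


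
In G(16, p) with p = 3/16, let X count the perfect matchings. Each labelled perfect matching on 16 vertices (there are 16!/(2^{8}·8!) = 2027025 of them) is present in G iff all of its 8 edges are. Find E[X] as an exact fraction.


K_16 has 16!/(2^{8}·8!) = 2027025 labelled perfect matchings.
For each such perfect matching H, let X_H = 1 if all 8 edges of H are present in G. Then P[X_H = 1] = p^{8} = (3/16)^{8} = 6561/4294967296.
Summing the indicators: E[X] = Σ_H E[X_H] = 2027025 · p^{8} = 2027025 · 6561/4294967296 = 13299311025/4294967296.
Numerically: E[X] ≈ 3.1.

E[X] = 2027025 · (3/16)^{8} = 13299311025/4294967296 ≈ 3.1.


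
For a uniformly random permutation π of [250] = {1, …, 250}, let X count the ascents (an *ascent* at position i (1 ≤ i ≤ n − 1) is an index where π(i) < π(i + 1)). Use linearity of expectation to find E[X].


Write X = Σ X_I over i = 1, …, 249, with X_I the indicator of one ascent.
There are 249 indicators.
For each fixed i, the pair (π(i), π(i+1)) is a uniformly random ordered pair of distinct values from {1, …, 250}; by symmetry P[π(i) < π(i+1)] = 1/2.
By linearity: E[X] = 249 · (1/2) = (250 − 1) · (1/2) = 249/2 ≈ 124.50000.

E[X] = 249/2 = 124.50000.


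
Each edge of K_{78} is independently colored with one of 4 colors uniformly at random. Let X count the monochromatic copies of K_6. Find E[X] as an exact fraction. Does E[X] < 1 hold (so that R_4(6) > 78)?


E[X] = C(78, 6) · 4^{1 − 15} = 256851595 · 4^{−14} = 256851595/268435456.
As a reduced fraction: E[X] = 256851595/268435456 ≈ 0.957.
Is E[X] < 1? YES.
Since E[X] < 1, there exists a 4-coloring of K_{78} with no monochromatic K_6; hence R_4(6) > 78.

E[X] = 256851595/268435456 ≈ 0.957; E[X] < 1, so R_4(6) > 78.


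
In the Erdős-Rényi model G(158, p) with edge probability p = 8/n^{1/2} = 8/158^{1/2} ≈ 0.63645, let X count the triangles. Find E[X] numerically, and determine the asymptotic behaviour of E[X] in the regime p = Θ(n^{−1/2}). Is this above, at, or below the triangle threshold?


Number of potential triangles: C(158, 3) = 644956.
Each occurs with probability p³ ≈ (0.63645)³ ≈ 2.5780084e-01.
By linearity: E[X] = C(158, 3)·p³ ≈ 644956 · 2.5780084e-01 ≈ 166270.19950.
Since α = 1/2 < 1, p = c/n^{1/2} ≫ 1/n is above the triangle threshold p ~ 1/n. Asymptotically E[X] ~ (c³/6)·n^{3(1−α)} = (8³/6)·n^{1.5} → ∞; triangles are abundant w.h.p.

E[X] ≈ 166270.19950; in regime p = Θ(1/n^{1/2}) E[X] diverges (above the triangle threshold p ~ 1/n).


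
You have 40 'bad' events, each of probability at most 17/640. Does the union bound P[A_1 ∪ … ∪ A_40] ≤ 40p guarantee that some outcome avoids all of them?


Union bound: P[∪_{i=1}^{40} A_i] ≤ Σ_i P[A_i] ≤ 40·p = 40·(17/640) = 17/16.
Numerically: 17/16 ≈ 1.06250.
Is 17/16 < 1? NO.
Since the bound 17/16 is ≥ 1, the union bound is uninformative here; it does NOT by itself certify existence.

40·p = 17/16 ≈ 1.06250; existence NOT certified by the union bound.


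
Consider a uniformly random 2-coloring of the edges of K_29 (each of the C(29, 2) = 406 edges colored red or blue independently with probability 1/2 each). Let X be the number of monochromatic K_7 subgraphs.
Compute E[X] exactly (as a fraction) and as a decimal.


Let X = Σ_S X_S over the C(29, 7) = 1560780 subsets S of size 7, where X_S = 1 if the K_7 on S is monochromatic.
For a fixed S, the K_7 on S has C(7, 2) = 21 edges. P[all 21 edges red] = (1/2)^21, and likewise for blue, so P[monochromatic] = 2·(1/2)^21 = 2^{1 − 21} = 1/1048576.
By linearity of expectation: E[X] = C(29, 7) · 2^{1 − 21} = 1560780 · 1/1048576 = 390195/262144.
Numerically: E[X] ≈ 1.488476.

E[X] = C(29,7)·2^(1−C(7,2)) = 390195/262144 ≈ 1.488476.


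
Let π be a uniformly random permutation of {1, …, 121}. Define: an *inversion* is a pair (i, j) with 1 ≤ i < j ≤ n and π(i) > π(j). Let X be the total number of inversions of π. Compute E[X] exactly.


Write X = Σ X_I over the C(121, 2) = 7260 pairs i < j, with X_I the indicator of one inversion.
There are 7260 indicators.
For each fixed pair i < j, the values π(i) and π(j) are two distinct elements of {1, …, 121} in uniformly random order; by symmetry P[π(i) > π(j)] = 1/2.
By linearity: E[X] = 7260 · (1/2) = C(121, 2) · (1/2) = 7260/2 = 3630 ≈ 3630.000.

E[X] = 3630 = 3630.000.


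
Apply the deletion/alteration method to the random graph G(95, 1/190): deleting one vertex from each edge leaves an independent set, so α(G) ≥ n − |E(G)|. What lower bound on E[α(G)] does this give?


E[|E(G)|] = C(95, 2)·p = 4465 · (1/190) = 47/2.
E[α(G)] ≥ n − E[|E(G)|] = 95 − 47/2 = 143/2.
Numerically: ≈ 71.500000.
(This is only a lower bound; the true E[α(G)] may be larger.)

E[α(G)] ≥ 143/2 ≈ 71.500000.


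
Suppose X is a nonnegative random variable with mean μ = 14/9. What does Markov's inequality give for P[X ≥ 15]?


μ = E[X] = 14/9, a = 15.
Markov: P[X ≥ 15] ≤ μ/a = (14/9)/15 = 14/135.
Numerically: ≈ 0.104.
(Since a = 15 > μ = 1.556, the bound 14/135 is < 1 and informative.)

P[X ≥ 15] ≤ 14/135 ≈ 0.104.


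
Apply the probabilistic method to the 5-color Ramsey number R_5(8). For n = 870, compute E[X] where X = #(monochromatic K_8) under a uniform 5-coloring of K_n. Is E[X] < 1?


E[X] = C(870, 8) · 5^{1 − 28} = 7881626782940464620 · 5^{−27} = 7881626782940464620/7450580596923828125.
As a reduced fraction: E[X] = 1576325356588092924/1490116119384765625 ≈ 1.058.
Is E[X] < 1? NO.
Since E[X] ≥ 1, the first-moment bound is inconclusive at n = 870; it does NOT by itself certify R_5(8) > 870.

E[X] = 1576325356588092924/1490116119384765625 ≈ 1.058; E[X] ≥ 1; first-moment method inconclusive here.


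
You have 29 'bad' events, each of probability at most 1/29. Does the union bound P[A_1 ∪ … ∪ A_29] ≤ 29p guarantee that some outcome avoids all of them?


Union bound: P[∪_{i=1}^{29} A_i] ≤ Σ_i P[A_i] ≤ 29·p = 29·(1/29) = 1.
Numerically: 1 ≈ 1.000000.
Is 1 < 1? NO.
Since the bound 1 is ≥ 1, the union bound is uninformative here; it does NOT by itself certify existence.

29·p = 1 ≈ 1.000000; existence NOT certified by the union bound.


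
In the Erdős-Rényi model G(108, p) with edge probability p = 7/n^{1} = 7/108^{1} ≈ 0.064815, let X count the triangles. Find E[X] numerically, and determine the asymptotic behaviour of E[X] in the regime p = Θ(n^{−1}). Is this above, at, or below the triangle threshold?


Number of potential triangles: C(108, 3) = 204156.
Each occurs with probability p³ ≈ (0.064815)³ ≈ 2.7228446e-04.
By linearity: E[X] = C(108, 3)·p³ ≈ 204156 · 2.7228446e-04 ≈ 55.58851.
Here α = 1, so p = 7/n is exactly at the triangle threshold p ~ 1/n. Asymptotically E[X] → c³/6 = 7³/6 = 343/6 ≈ 57.16667, a bounded constant. In this regime the triangle count is asymptotically Poisson(c³/6).

E[X] ≈ 55.58851; in regime p = Θ(1/n^{1}) E[X] stays bounded (at the triangle threshold p ~ 1/n).


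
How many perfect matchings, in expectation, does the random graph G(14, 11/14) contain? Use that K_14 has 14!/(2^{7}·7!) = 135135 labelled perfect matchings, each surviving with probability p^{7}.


K_14 has 14!/(2^{7}·7!) = 135135 labelled perfect matchings.
For each such perfect matching H, let X_H = 1 if all 7 edges of H are present in G. Then P[X_H = 1] = p^{7} = (11/14)^{7} = 19487171/105413504.
By linearity of expectation: E[X] = Σ_H E[X_H] = 135135 · p^{7} = 135135 · 19487171/105413504 = 376199836155/15059072.
Numerically: E[X] ≈ 24981.6.

E[X] = 135135 · (11/14)^{7} = 376199836155/15059072 ≈ 24981.6.


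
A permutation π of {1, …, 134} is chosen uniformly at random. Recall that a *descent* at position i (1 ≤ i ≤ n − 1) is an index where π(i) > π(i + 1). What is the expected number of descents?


Write X = Σ X_I over i = 1, …, 133, with X_I the indicator of one descent.
There are 133 indicators.
For each fixed i, the pair (π(i), π(i+1)) is a uniformly random ordered pair of distinct values from {1, …, 134}; by symmetry P[π(i) > π(i+1)] = 1/2.
By linearity: E[X] = 133 · (1/2) = (134 − 1) · (1/2) = 133/2 ≈ 66.5000.

E[X] = 133/2 = 66.5000.


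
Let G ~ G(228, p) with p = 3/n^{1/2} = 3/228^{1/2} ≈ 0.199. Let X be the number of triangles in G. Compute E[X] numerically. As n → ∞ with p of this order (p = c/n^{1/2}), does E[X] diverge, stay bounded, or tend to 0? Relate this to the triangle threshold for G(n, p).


Number of potential triangles: C(228, 3) = 1949476.
Each occurs with probability p³ ≈ (0.199)³ ≈ 7.84263e-03.
By linearity: E[X] = C(228, 3)·p³ ≈ 1949476 · 7.84263e-03 ≈ 15289.011.
Since α = 1/2 < 1, p = c/n^{1/2} ≫ 1/n is above the triangle threshold p ~ 1/n. Asymptotically E[X] ~ (c³/6)·n^{3(1−α)} = (3³/6)·n^{1.5} → ∞; triangles are abundant w.h.p.

E[X] ≈ 15289.011; in regime p = Θ(1/n^{1/2}) E[X] diverges (above the triangle threshold p ~ 1/n).


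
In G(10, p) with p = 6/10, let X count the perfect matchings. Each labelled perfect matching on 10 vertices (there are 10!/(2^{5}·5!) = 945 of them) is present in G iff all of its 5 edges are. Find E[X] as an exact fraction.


K_10 has 10!/(2^{5}·5!) = 945 labelled perfect matchings.
For each such perfect matching H, let X_H = 1 if all 5 edges of H are present in G. Then P[X_H = 1] = p^{5} = (3/5)^{5} = 243/3125.
By linearity: E[X] = Σ_H E[X_H] = 945 · p^{5} = 945 · 243/3125 = 45927/625.
Numerically: E[X] ≈ 73.5.

E[X] = 945 · (3/5)^{5} = 45927/625 ≈ 73.5.


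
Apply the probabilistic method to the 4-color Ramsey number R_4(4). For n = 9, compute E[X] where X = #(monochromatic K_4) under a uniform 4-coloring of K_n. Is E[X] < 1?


E[X] = C(9, 4) · 4^{1 − 6} = 126 · 4^{−5} = 126/1024.
As a reduced fraction: E[X] = 63/512 ≈ 0.123.
Is E[X] < 1? YES.
Since E[X] < 1, there exists a 4-coloring of K_{9} with no monochromatic K_4; hence R_4(4) > 9.

E[X] = 63/512 ≈ 0.123; E[X] < 1, so R_4(4) > 9.


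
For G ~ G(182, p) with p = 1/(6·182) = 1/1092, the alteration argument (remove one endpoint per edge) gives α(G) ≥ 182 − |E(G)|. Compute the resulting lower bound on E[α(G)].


E[|E(G)|] = C(182, 2)·p = 16471 · (1/1092) = 181/12.
E[α(G)] ≥ n − E[|E(G)|] = 182 − 181/12 = 2003/12.
Numerically: ≈ 166.916667.
(This is only a lower bound; the true E[α(G)] may be larger.)

E[α(G)] ≥ 2003/12 ≈ 166.916667.


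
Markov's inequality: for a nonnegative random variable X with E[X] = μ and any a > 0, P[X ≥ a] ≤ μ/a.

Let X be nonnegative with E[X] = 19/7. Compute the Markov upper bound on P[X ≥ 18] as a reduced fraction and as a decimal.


μ = E[X] = 19/7, a = 18.
Markov: P[X ≥ 18] ≤ μ/a = (19/7)/18 = 19/126.
Numerically: ≈ 0.15079.
(Since a = 18 > μ = 2.71429, the bound 19/126 is < 1 and informative.)

P[X ≥ 18] ≤ 19/126 ≈ 0.15079.


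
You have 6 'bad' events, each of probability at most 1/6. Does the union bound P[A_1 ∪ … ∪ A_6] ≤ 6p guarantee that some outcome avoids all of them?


Union bound: P[∪_{i=1}^{6} A_i] ≤ Σ_i P[A_i] ≤ 6·p = 6·(1/6) = 1.
Numerically: 1 ≈ 1.0000.
Is 1 < 1? NO.
Since the bound 1 is ≥ 1, the union bound is uninformative here; it does NOT by itself certify existence.

6·p = 1 ≈ 1.0000; existence NOT certified by the union bound.


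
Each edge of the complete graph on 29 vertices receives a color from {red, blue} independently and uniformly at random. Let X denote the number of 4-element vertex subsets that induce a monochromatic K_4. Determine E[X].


Let X = Σ_S X_S over the C(29, 4) = 23751 subsets S of size 4, where X_S = 1 if the K_4 on S is monochromatic.
For a fixed S, the K_4 on S has C(4, 2) = 6 edges. P[all 6 edges red] = (1/2)^6, and likewise for blue, so P[monochromatic] = 2·(1/2)^6 = 2^{1 − 6} = 1/32.
By linearity: E[X] = C(29, 4) · 2^{1 − 6} = 23751 · 1/32 = 23751/32.
Numerically: E[X] ≈ 742.218750.

E[X] = C(29,4)·2^(1−C(4,2)) = 23751/32 ≈ 742.218750.


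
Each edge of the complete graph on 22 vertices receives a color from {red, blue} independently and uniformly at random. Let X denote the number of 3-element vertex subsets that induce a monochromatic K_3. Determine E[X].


Let X = Σ_S X_S over the C(22, 3) = 1540 subsets S of size 3, where X_S = 1 if the K_3 on S is monochromatic.
For a fixed S, the K_3 on S has C(3, 2) = 3 edges. P[all 3 edges red] = (1/2)^3, and likewise for blue, so P[monochromatic] = 2·(1/2)^3 = 2^{1 − 3} = 1/4.
By linearity: E[X] = C(22, 3) · 2^{1 − 3} = 1540 · 1/4 = 385.
Numerically: E[X] ≈ 385.000.

E[X] = C(22,3)·2^(1−C(3,2)) = 385 ≈ 385.000.


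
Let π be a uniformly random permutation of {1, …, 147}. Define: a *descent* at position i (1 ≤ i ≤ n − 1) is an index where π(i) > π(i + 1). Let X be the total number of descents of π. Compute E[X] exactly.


Write X = Σ X_I over i = 1, …, 146, with X_I the indicator of one descent.
There are 146 indicators.
For each fixed i, the pair (π(i), π(i+1)) is a uniformly random ordered pair of distinct values from {1, …, 147}; by symmetry P[π(i) > π(i+1)] = 1/2.
By linearity: E[X] = 146 · (1/2) = (147 − 1) · (1/2) = 73 ≈ 73.000000.

E[X] = 73 = 73.000000.


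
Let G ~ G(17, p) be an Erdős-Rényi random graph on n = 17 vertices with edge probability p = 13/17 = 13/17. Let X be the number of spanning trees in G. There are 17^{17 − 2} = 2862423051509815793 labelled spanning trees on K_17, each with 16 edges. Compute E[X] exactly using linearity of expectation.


K_17 has 17^{17 − 2} = 2862423051509815793 labelled spanning trees.
For each such spanning tree H, let X_H = 1 if all 16 edges of H are present in G. Then P[X_H = 1] = p^{16} = (13/17)^{16} = 665416609183179841/48661191875666868481.
By linearity: E[X] = Σ_H E[X_H] = 2862423051509815793 · p^{16} = 2862423051509815793 · 665416609183179841/48661191875666868481 = 665416609183179841/17.
Numerically: E[X] ≈ 3.91422e+16.

E[X] = 2862423051509815793 · (13/17)^{16} = 665416609183179841/17 ≈ 3.91422e+16.


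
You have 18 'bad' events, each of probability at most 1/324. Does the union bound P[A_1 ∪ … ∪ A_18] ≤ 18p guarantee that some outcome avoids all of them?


Union bound: P[∪_{i=1}^{18} A_i] ≤ Σ_i P[A_i] ≤ 18·p = 18·(1/324) = 1/18.
Numerically: 1/18 ≈ 0.0556.
Is 1/18 < 1? YES.
Since P[∪ A_i] ≤ 1/18 < 1, the complement has P[∩ A_i^c] ≥ 1 − 1/18 = 17/18 > 0, so some outcome avoids every A_i.

18·p = 1/18 ≈ 0.0556; existence CERTIFIED by the union bound.


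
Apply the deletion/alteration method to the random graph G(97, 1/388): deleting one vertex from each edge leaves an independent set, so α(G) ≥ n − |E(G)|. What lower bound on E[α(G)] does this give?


E[|E(G)|] = C(97, 2)·p = 4656 · (1/388) = 12.
E[α(G)] ≥ n − E[|E(G)|] = 97 − 12 = 85.
Numerically: ≈ 85.000.
(This is only a lower bound; the true E[α(G)] may be larger.)

E[α(G)] ≥ 85 ≈ 85.000.


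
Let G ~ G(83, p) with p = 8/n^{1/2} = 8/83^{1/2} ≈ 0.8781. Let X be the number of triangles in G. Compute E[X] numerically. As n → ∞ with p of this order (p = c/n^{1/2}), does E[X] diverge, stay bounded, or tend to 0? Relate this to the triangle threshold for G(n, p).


Number of potential triangles: C(83, 3) = 91881.
Each occurs with probability p³ ≈ (0.8781)³ ≈ 6.771000e-01.
By linearity: E[X] = C(83, 3)·p³ ≈ 91881 · 6.771000e-01 ≈ 62212.6263.
Since α = 1/2 < 1, p = c/n^{1/2} ≫ 1/n is above the triangle threshold p ~ 1/n. Asymptotically E[X] ~ (c³/6)·n^{3(1−α)} = (8³/6)·n^{1.5} → ∞; triangles are abundant w.h.p.

E[X] ≈ 62212.6263; in regime p = Θ(1/n^{1/2}) E[X] diverges (above the triangle threshold p ~ 1/n).


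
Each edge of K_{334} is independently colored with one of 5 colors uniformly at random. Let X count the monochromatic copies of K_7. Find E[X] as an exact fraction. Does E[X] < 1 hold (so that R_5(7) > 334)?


E[X] = C(334, 7) · 5^{1 − 21} = 86359460961576 · 5^{−20} = 86359460961576/95367431640625.
As a reduced fraction: E[X] = 86359460961576/95367431640625 ≈ 0.90554.
Is E[X] < 1? YES.
Since E[X] < 1, there exists a 5-coloring of K_{334} with no monochromatic K_7; hence R_5(7) > 334.

E[X] = 86359460961576/95367431640625 ≈ 0.90554; E[X] < 1, so R_5(7) > 334.


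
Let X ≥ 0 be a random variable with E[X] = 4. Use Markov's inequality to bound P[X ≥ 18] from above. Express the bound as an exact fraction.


μ = E[X] = 4, a = 18.
Markov: P[X ≥ 18] ≤ μ/a = (4)/18 = 2/9.
Numerically: ≈ 0.222.
(Since a = 18 > μ = 4.000, the bound 2/9 is < 1 and informative.)

P[X ≥ 18] ≤ 2/9 ≈ 0.222.


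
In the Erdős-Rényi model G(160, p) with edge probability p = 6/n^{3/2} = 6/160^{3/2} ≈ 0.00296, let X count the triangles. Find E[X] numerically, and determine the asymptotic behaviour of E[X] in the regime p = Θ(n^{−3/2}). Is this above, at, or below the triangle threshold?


Number of potential triangles: C(160, 3) = 669920.
Each occurs with probability p³ ≈ (0.00296)³ ≈ 2.60564e-08.
By linearity: E[X] = C(160, 3)·p³ ≈ 669920 · 2.60564e-08 ≈ 0.017.
Since α = 3/2 > 1, p = c/n^{3/2} = o(1/n) is below the triangle threshold p ~ 1/n. Asymptotically E[X] ~ (c³/6)·n^{3(1−α)} = (6³/6)·n^{-1.5} → 0, so by Markov's inequality G has no triangles w.h.p.

E[X] ≈ 0.017; in regime p = Θ(1/n^{3/2}) E[X] tends to 0 (below the triangle threshold p ~ 1/n).


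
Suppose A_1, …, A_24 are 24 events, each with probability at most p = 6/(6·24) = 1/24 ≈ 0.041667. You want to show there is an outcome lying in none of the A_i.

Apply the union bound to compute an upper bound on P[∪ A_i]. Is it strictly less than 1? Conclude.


Union bound: P[∪_{i=1}^{24} A_i] ≤ Σ_i P[A_i] ≤ 24·p = 24·(1/24) = 1.
Numerically: 1 ≈ 1.000000.
Is 1 < 1? NO.
Since the bound 1 is ≥ 1, the union bound is uninformative here; it does NOT by itself certify existence.

24·p = 1 ≈ 1.000000; existence NOT certified by the union bound.


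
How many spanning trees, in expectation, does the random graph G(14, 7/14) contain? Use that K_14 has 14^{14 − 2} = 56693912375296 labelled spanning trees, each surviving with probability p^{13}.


K_14 has 14^{14 − 2} = 56693912375296 labelled spanning trees.
For each such spanning tree H, let X_H = 1 if all 13 edges of H are present in G. Then P[X_H = 1] = p^{13} = (1/2)^{13} = 1/8192.
By linearity of expectation: E[X] = Σ_H E[X_H] = 56693912375296 · p^{13} = 56693912375296 · 1/8192 = 13841287201/2.
Numerically: E[X] ≈ 6.921e+09.

E[X] = 56693912375296 · (1/2)^{13} = 13841287201/2 ≈ 6.921e+09.


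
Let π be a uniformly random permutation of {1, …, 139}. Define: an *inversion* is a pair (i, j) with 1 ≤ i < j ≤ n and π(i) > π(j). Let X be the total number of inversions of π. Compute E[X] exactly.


Write X = Σ X_I over the C(139, 2) = 9591 pairs i < j, with X_I the indicator of one inversion.
There are 9591 indicators.
For each fixed pair i < j, the values π(i) and π(j) are two distinct elements of {1, …, 139} in uniformly random order; by symmetry P[π(i) > π(j)] = 1/2.
By linearity: E[X] = 9591 · (1/2) = C(139, 2) · (1/2) = 9591/2 = 9591/2 ≈ 4795.50000.

E[X] = 9591/2 = 4795.50000.


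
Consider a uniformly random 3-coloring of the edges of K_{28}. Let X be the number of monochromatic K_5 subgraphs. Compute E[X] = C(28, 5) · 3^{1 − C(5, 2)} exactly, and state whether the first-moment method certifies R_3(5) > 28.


E[X] = C(28, 5) · 3^{1 − 10} = 98280 · 3^{−9} = 98280/19683.
As a reduced fraction: E[X] = 3640/729 ≈ 4.99314.
Is E[X] < 1? NO.
Since E[X] ≥ 1, the first-moment bound is inconclusive at n = 28; it does NOT by itself certify R_3(5) > 28.

E[X] = 3640/729 ≈ 4.99314; E[X] ≥ 1; first-moment method inconclusive here.


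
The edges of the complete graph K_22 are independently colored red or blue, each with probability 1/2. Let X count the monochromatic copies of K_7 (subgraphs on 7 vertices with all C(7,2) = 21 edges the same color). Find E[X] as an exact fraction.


Let X = Σ_S X_S over the C(22, 7) = 170544 subsets S of size 7, where X_S = 1 if the K_7 on S is monochromatic.
For a fixed S, the K_7 on S has C(7, 2) = 21 edges. P[all 21 edges red] = (1/2)^21, and likewise for blue, so P[monochromatic] = 2·(1/2)^21 = 2^{1 − 21} = 1/1048576.
By linearity: E[X] = C(22, 7) · 2^{1 − 21} = 170544 · 1/1048576 = 10659/65536.
Numerically: E[X] ≈ 0.1626.

E[X] = C(22,7)·2^(1−C(7,2)) = 10659/65536 ≈ 0.1626.


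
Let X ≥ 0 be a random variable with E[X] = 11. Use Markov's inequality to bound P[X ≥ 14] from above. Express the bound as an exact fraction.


μ = E[X] = 11, a = 14.
Markov: P[X ≥ 14] ≤ μ/a = (11)/14 = 11/14.
Numerically: ≈ 0.78571.
(Since a = 14 > μ = 11.00000, the bound 11/14 is < 1 and informative.)

P[X ≥ 14] ≤ 11/14 ≈ 0.78571.


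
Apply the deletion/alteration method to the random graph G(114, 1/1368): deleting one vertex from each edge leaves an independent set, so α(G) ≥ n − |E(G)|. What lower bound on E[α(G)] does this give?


E[|E(G)|] = C(114, 2)·p = 6441 · (1/1368) = 113/24.
E[α(G)] ≥ n − E[|E(G)|] = 114 − 113/24 = 2623/24.
Numerically: ≈ 109.29167.
(This is only a lower bound; the true E[α(G)] may be larger.)

E[α(G)] ≥ 2623/24 ≈ 109.29167.


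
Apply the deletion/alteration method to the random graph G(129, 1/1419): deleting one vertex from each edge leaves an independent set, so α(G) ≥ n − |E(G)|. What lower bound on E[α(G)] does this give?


E[|E(G)|] = C(129, 2)·p = 8256 · (1/1419) = 64/11.
E[α(G)] ≥ n − E[|E(G)|] = 129 − 64/11 = 1355/11.
Numerically: ≈ 123.18182.
(This is only a lower bound; the true E[α(G)] may be larger.)

E[α(G)] ≥ 1355/11 ≈ 123.18182.


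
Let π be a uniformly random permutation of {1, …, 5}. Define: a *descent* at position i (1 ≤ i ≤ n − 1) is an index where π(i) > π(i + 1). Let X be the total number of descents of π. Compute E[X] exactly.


Write X = Σ X_I over i = 1, …, 4, with X_I the indicator of one descent.
There are 4 indicators.
For each fixed i, the pair (π(i), π(i+1)) is a uniformly random ordered pair of distinct values from {1, …, 5}; by symmetry P[π(i) > π(i+1)] = 1/2.
By linearity: E[X] = 4 · (1/2) = (5 − 1) · (1/2) = 2 ≈ 2.0000.

E[X] = 2 = 2.0000.
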